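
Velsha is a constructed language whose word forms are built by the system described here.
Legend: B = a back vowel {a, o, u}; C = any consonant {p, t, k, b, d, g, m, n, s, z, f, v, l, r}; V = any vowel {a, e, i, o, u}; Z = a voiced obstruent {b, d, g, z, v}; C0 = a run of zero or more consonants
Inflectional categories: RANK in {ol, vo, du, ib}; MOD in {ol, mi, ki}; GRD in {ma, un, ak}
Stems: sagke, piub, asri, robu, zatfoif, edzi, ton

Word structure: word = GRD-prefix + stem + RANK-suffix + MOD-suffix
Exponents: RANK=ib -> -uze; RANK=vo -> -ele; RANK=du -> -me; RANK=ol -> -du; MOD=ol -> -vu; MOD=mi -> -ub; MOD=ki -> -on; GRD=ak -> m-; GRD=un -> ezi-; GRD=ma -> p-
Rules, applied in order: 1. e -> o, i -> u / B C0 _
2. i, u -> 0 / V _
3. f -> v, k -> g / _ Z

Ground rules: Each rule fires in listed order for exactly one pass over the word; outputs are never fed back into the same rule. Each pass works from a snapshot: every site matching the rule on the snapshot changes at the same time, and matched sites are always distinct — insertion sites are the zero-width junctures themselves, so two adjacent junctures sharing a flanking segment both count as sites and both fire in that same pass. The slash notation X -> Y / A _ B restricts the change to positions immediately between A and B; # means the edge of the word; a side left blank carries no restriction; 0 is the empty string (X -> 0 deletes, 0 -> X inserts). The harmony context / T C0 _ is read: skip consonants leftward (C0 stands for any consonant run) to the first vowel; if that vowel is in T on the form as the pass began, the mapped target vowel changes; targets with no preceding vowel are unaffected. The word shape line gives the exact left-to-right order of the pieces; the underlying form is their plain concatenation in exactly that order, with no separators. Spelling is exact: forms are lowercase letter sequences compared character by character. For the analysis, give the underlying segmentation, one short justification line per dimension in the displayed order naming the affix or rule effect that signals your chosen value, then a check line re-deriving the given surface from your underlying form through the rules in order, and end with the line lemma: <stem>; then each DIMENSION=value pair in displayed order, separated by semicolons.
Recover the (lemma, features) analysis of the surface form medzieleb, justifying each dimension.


underlying: m-edzi-ele-ub
RANK=vo - signalled by the affix -ele
MOD=mi - signalled by the affix -ub
GRD=ak - signalled by the affix m-
check: medzieleub -> medzieleub -> medzieleb -> medzieleb
lemma: edzi; RANK=vo; MOD=mi; GRD=ak


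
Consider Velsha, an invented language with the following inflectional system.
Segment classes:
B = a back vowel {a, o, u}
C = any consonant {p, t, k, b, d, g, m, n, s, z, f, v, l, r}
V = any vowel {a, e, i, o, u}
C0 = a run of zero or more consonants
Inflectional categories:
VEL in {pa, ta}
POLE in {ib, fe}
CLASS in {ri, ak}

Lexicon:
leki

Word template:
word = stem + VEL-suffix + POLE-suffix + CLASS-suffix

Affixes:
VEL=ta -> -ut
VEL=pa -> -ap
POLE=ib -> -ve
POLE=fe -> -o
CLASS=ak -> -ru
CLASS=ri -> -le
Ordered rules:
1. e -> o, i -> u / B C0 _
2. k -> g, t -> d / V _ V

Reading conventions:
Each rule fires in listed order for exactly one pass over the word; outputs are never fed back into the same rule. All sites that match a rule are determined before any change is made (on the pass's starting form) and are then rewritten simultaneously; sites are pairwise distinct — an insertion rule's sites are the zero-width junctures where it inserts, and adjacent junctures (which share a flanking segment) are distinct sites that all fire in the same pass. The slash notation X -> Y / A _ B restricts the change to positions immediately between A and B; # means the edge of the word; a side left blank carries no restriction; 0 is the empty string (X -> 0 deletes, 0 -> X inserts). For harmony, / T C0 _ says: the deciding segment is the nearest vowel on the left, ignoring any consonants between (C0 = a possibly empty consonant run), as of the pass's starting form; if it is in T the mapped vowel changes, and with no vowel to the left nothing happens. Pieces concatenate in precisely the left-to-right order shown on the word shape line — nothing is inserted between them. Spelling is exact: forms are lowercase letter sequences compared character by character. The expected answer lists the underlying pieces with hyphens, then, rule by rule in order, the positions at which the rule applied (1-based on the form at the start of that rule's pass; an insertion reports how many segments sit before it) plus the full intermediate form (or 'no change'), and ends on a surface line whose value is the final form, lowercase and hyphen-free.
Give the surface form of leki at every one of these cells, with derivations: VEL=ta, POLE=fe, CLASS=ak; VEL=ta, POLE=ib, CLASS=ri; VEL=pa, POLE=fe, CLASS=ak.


cell VEL=ta, POLE=fe, CLASS=ak:
underlying: leki-ut-o-ru
1. e -> o, i -> u / B C0 _: no change
2. k -> g, t -> d / V _ V: fires at position(s) 3, 6: legiudoru
surface: legiudoru

cell VEL=ta, POLE=ib, CLASS=ri:
underlying: leki-ut-ve-le
1. e -> o, i -> u / B C0 _: fires at position(s) 8: lekiutvole
2. k -> g, t -> d / V _ V: fires at position(s) 3: legiutvole
surface: legiutvole

cell VEL=pa, POLE=fe, CLASS=ak:
underlying: leki-ap-o-ru
1. e -> o, i -> u / B C0 _: no change
2. k -> g, t -> d / V _ V: fires at position(s) 3: legiaporu
surface: legiaporu


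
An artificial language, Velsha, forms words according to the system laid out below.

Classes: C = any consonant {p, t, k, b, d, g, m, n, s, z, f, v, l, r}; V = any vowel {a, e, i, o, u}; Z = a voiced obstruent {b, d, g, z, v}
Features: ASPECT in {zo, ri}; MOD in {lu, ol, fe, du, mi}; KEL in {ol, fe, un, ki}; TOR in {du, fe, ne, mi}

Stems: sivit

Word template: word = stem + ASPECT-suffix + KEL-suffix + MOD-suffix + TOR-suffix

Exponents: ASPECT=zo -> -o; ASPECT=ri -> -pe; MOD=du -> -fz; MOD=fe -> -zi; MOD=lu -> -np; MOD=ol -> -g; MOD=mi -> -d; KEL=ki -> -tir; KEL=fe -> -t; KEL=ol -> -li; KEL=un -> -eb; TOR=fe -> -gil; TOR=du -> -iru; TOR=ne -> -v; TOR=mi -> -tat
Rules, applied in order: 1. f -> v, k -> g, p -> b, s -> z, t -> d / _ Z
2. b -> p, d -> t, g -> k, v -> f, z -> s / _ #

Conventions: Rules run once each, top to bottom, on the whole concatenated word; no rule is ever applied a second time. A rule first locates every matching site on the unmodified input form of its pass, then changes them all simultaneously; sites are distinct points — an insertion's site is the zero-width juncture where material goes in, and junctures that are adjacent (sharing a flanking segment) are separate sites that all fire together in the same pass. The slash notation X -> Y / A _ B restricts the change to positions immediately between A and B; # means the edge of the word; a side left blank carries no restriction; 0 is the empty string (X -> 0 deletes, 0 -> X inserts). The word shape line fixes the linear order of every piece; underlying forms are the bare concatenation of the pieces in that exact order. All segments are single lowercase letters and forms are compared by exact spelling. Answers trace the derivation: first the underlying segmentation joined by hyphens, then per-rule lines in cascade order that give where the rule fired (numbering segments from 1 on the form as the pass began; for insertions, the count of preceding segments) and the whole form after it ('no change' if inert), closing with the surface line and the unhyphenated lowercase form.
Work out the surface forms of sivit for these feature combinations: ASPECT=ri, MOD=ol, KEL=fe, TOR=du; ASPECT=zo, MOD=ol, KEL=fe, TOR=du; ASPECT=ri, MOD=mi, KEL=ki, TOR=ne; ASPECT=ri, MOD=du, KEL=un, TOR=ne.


cell ASPECT=ri, MOD=ol, KEL=fe, TOR=du:
underlying: sivit-pe-t-g-iru
1. f -> v, k -> g, p -> b, s -> z, t -> d / _ Z: fires at position(s) 8: sivitpedgiru
2. b -> p, d -> t, g -> k, v -> f, z -> s / _ #: no change
surface: sivitpedgiru

cell ASPECT=zo, MOD=ol, KEL=fe, TOR=du:
underlying: sivit-o-t-g-iru
1. f -> v, k -> g, p -> b, s -> z, t -> d / _ Z: fires at position(s) 7: sivitodgiru
2. b -> p, d -> t, g -> k, v -> f, z -> s / _ #: no change
surface: sivitodgiru

cell ASPECT=ri, MOD=mi, KEL=ki, TOR=ne:
underlying: sivit-pe-tir-d-v
1. f -> v, k -> g, p -> b, s -> z, t -> d / _ Z: no change
2. b -> p, d -> t, g -> k, v -> f, z -> s / _ #: fires at position(s) 12: sivitpetirdf
surface: sivitpetirdf

cell ASPECT=ri, MOD=du, KEL=un, TOR=ne:
underlying: sivit-pe-eb-fz-v
1. f -> v, k -> g, p -> b, s -> z, t -> d / _ Z: fires at position(s) 10: sivitpeebvzv
2. b -> p, d -> t, g -> k, v -> f, z -> s / _ #: fires at position(s) 12: sivitpeebvzf
surface: sivitpeebvzf


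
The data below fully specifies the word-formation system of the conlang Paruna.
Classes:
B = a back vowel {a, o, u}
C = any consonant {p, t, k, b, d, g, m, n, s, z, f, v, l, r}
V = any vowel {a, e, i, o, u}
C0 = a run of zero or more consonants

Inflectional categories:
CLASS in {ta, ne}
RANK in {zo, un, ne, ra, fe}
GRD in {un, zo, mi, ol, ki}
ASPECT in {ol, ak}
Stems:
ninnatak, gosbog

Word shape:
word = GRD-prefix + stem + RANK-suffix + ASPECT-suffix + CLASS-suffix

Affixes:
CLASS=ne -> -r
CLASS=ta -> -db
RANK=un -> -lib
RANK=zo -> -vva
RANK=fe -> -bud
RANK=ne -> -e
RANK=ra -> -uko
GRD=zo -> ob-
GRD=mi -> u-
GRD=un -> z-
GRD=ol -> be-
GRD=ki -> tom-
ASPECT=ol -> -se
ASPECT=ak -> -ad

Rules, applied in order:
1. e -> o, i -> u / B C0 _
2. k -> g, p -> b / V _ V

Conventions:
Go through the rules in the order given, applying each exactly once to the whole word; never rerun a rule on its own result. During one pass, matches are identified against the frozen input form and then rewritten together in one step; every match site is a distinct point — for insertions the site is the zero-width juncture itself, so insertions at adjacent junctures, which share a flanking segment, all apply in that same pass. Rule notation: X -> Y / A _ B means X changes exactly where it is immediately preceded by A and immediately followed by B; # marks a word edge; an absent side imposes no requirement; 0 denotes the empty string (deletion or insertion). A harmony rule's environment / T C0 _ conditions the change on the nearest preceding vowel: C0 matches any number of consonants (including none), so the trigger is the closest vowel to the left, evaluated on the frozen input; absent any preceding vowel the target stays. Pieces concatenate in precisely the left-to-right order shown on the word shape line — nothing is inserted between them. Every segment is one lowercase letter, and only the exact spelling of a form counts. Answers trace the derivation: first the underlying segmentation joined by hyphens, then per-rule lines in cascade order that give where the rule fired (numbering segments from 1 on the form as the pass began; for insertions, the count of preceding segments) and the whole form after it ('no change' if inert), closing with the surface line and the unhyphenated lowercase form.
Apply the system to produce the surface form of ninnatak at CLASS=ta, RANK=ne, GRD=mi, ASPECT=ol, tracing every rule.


underlying: u-ninnatak-e-se-db
1. e -> o, i -> u / B C0 _: fires at position(s) 3, 10: ununnatakosedb
2. k -> g, p -> b / V _ V: fires at position(s) 9: ununnatagosedb
surface: ununnatagosedb


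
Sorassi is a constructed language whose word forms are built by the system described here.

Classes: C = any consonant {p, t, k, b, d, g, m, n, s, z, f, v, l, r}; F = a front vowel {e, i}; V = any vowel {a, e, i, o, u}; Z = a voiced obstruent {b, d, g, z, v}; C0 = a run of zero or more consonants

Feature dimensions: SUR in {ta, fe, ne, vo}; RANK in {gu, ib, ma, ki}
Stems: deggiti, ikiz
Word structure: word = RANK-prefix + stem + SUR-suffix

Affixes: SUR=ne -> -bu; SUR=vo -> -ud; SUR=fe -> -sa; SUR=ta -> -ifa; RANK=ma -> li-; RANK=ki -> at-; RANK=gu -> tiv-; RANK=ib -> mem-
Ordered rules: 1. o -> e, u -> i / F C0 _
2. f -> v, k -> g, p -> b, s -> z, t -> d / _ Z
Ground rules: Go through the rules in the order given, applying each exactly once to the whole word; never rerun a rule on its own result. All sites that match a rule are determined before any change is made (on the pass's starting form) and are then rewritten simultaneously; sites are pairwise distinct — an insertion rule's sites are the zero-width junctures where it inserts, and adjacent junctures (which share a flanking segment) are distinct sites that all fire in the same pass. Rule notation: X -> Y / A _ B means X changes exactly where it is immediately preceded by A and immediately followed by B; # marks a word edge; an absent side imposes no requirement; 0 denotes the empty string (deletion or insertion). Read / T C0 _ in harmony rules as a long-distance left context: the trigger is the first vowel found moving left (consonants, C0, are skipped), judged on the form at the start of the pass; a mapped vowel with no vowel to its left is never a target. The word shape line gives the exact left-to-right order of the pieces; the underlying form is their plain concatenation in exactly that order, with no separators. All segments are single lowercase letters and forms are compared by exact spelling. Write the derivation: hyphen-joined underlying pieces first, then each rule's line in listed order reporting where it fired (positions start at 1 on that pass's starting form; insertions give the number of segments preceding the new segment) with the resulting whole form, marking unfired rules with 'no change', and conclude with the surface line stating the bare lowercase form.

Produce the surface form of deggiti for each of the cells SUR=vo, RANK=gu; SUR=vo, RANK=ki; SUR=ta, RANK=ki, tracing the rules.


cell SUR=vo, RANK=gu:
underlying: tiv-deggiti-ud
1. o -> e, u -> i / F C0 _: fires at position(s) 11: tivdeggitiid
2. f -> v, k -> g, p -> b, s -> z, t -> d / _ Z: no change
surface: tivdeggitiid

cell SUR=vo, RANK=ki:
underlying: at-deggiti-ud
1. o -> e, u -> i / F C0 _: fires at position(s) 10: atdeggitiid
2. f -> v, k -> g, p -> b, s -> z, t -> d / _ Z: fires at position(s) 2: addeggitiid
surface: addeggitiid

cell SUR=ta, RANK=ki:
underlying: at-deggiti-ifa
1. o -> e, u -> i / F C0 _: no change
2. f -> v, k -> g, p -> b, s -> z, t -> d / _ Z: fires at position(s) 2: addeggitiifa
surface: addeggitiifa


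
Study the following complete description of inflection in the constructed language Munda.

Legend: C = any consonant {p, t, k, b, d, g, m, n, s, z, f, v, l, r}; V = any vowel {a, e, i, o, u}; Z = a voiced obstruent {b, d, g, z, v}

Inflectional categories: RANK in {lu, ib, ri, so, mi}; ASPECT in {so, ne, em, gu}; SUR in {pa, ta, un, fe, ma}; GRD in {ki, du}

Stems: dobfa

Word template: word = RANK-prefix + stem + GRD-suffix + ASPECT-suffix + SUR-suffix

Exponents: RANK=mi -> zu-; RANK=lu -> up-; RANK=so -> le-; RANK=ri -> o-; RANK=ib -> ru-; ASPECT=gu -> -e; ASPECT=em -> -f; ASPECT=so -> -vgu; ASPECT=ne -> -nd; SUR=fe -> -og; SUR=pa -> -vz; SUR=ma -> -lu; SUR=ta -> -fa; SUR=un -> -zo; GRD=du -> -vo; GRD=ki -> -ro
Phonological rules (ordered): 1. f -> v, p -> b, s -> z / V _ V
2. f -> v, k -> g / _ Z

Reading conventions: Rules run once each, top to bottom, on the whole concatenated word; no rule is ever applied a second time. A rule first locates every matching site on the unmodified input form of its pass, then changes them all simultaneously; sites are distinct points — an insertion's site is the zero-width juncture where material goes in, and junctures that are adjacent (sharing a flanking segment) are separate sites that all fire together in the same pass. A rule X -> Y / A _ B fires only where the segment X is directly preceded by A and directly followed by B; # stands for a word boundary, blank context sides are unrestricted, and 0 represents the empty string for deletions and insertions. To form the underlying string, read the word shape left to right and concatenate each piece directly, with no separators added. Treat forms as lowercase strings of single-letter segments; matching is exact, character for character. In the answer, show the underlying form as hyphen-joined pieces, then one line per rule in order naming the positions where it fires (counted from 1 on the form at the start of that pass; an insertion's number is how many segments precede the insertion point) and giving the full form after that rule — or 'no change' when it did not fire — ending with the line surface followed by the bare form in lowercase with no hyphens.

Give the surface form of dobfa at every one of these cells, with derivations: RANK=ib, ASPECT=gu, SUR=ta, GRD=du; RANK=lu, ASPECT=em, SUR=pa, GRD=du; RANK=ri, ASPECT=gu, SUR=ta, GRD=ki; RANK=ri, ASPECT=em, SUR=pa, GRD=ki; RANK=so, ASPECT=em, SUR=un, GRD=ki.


cell RANK=ib, ASPECT=gu, SUR=ta, GRD=du:
underlying: ru-dobfa-vo-e-fa
1. f -> v, p -> b, s -> z / V _ V: fires at position(s) 11: rudobfavoeva
2. f -> v, k -> g / _ Z: no change
surface: rudobfavoeva

cell RANK=lu, ASPECT=em, SUR=pa, GRD=du:
underlying: up-dobfa-vo-f-vz
1. f -> v, p -> b, s -> z / V _ V: no change
2. f -> v, k -> g / _ Z: fires at position(s) 10: updobfavovvz
surface: updobfavovvz

cell RANK=ri, ASPECT=gu, SUR=ta, GRD=ki:
underlying: o-dobfa-ro-e-fa
1. f -> v, p -> b, s -> z / V _ V: fires at position(s) 10: odobfaroeva
2. f -> v, k -> g / _ Z: no change
surface: odobfaroeva

cell RANK=ri, ASPECT=em, SUR=pa, GRD=ki:
underlying: o-dobfa-ro-f-vz
1. f -> v, p -> b, s -> z / V _ V: no change
2. f -> v, k -> g / _ Z: fires at position(s) 9: odobfarovvz
surface: odobfarovvz

cell RANK=so, ASPECT=em, SUR=un, GRD=ki:
underlying: le-dobfa-ro-f-zo
1. f -> v, p -> b, s -> z / V _ V: no change
2. f -> v, k -> g / _ Z: fires at position(s) 10: ledobfarovzo
surface: ledobfarovzo


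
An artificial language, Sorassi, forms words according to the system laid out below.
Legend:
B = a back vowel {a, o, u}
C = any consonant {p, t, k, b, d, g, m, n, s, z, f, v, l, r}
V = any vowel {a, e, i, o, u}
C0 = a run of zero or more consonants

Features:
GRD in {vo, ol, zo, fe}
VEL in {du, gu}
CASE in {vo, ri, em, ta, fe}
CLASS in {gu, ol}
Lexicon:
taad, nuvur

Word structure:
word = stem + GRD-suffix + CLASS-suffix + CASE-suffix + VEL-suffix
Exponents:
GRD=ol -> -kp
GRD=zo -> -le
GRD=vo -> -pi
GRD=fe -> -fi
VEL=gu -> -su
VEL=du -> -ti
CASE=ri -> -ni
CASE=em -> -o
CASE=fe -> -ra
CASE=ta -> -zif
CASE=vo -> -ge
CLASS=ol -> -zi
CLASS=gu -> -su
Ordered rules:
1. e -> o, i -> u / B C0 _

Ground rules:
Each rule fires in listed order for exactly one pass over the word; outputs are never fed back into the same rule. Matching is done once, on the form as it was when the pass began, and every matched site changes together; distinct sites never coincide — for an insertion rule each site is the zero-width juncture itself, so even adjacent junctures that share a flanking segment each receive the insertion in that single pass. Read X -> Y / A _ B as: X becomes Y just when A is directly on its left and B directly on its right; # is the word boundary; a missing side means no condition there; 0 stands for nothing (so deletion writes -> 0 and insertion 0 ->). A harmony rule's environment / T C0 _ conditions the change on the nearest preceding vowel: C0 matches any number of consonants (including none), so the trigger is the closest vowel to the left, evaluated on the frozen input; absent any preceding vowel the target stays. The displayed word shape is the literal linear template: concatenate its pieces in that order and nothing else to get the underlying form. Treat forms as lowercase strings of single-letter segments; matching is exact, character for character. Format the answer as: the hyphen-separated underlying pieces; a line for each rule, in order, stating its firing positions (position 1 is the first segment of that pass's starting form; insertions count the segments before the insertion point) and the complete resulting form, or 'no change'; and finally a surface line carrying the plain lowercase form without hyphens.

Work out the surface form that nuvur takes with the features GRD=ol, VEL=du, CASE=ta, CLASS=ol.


underlying: nuvur-kp-zi-zif-ti
1. e -> o, i -> u / B C0 _: fires at position(s) 9: nuvurkpzuzifti
surface: nuvurkpzuzifti


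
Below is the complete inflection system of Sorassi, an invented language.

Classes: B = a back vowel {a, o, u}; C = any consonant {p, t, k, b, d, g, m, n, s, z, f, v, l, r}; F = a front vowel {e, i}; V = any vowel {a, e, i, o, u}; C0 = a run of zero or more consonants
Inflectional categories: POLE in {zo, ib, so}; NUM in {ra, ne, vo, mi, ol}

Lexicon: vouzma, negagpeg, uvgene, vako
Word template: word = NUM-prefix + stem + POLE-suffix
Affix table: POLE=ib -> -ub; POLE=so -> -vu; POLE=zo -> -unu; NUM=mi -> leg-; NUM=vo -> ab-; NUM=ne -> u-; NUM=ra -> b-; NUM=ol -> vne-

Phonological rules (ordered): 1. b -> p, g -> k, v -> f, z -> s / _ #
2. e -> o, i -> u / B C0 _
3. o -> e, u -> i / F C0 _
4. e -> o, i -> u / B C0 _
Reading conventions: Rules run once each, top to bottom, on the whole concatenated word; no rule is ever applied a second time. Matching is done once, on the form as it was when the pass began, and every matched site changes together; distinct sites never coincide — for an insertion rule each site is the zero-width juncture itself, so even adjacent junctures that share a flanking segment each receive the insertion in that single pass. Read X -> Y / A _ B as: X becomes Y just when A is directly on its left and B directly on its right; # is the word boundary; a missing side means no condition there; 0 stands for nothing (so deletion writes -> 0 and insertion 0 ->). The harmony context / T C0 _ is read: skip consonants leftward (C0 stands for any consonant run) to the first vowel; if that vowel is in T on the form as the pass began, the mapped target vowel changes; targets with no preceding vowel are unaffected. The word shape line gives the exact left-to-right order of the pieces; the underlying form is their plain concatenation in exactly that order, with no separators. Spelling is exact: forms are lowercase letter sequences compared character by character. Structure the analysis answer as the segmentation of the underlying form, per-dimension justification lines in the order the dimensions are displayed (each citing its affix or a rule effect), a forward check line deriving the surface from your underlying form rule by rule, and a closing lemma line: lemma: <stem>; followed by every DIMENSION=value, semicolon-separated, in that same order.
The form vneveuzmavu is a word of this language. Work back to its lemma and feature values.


underlying: vne-vouzma-vu
POLE=so - signalled by the affix -vu
NUM=ol - signalled by the affix vne-
check: vnevouzmavu -> vnevouzmavu -> vnevouzmavu -> vneveuzmavu -> vneveuzmavu
lemma: vouzma; POLE=so; NUM=ol


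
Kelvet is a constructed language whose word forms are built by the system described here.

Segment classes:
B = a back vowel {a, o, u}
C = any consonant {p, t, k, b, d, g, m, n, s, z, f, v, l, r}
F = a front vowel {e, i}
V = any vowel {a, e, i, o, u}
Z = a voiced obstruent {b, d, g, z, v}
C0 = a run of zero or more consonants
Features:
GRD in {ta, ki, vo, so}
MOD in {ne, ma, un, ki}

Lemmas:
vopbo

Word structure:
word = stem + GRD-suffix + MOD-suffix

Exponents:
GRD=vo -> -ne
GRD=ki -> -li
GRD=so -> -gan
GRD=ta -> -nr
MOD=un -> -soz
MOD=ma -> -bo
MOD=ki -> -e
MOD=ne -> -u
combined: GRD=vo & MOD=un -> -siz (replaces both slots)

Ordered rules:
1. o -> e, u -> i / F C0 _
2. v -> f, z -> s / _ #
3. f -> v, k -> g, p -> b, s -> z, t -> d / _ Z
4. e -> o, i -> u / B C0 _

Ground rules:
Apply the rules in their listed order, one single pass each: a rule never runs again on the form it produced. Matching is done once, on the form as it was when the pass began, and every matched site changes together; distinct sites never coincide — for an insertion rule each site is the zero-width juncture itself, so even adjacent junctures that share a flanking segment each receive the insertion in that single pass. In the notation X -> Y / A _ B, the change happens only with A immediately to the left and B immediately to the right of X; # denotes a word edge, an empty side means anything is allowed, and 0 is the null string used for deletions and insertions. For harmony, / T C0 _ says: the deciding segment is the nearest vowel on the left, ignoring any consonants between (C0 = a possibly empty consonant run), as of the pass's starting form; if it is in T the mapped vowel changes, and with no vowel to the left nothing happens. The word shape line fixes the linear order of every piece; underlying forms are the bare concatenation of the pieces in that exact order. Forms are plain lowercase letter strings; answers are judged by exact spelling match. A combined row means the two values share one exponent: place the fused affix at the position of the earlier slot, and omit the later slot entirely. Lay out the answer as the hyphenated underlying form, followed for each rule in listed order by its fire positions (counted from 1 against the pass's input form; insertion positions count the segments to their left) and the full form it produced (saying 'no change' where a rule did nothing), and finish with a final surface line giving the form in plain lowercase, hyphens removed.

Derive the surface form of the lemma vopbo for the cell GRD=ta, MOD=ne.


underlying: vopbo-nr-u
1. o -> e, u -> i / F C0 _: no change
2. v -> f, z -> s / _ #: no change
3. f -> v, k -> g, p -> b, s -> z, t -> d / _ Z: fires at position(s) 3: vobbonru
4. e -> o, i -> u / B C0 _: no change
surface: vobbonru


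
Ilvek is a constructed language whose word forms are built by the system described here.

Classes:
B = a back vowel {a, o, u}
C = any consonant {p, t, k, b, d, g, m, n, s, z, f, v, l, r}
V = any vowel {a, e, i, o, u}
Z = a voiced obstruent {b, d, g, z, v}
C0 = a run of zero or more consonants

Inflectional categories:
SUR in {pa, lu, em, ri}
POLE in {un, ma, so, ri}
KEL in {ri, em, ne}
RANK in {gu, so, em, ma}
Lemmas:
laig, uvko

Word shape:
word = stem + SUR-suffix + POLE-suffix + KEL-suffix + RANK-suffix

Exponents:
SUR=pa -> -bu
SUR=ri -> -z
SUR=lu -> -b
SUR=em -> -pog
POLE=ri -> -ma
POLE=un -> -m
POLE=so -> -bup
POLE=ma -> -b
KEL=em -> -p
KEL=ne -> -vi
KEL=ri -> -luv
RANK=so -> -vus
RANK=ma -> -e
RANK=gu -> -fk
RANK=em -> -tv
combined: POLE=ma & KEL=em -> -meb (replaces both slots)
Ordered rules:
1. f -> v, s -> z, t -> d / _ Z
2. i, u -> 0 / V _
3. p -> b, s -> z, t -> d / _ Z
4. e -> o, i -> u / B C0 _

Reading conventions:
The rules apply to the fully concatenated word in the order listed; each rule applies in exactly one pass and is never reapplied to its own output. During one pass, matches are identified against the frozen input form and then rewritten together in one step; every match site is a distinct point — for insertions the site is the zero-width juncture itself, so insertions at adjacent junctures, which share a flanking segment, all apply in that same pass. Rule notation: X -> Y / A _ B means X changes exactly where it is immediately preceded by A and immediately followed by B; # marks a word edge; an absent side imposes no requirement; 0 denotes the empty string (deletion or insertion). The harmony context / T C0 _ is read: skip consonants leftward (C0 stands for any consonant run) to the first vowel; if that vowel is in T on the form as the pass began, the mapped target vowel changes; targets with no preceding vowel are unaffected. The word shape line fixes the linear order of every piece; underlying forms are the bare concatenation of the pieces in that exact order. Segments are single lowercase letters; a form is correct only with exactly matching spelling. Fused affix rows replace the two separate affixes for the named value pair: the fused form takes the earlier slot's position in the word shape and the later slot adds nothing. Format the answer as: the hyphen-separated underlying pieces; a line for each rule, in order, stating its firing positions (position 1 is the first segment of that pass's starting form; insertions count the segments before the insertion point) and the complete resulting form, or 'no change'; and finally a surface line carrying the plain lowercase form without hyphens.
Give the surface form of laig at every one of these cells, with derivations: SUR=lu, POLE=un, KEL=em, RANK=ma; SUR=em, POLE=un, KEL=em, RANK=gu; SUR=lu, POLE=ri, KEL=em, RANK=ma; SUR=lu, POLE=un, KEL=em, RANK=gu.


cell SUR=lu, POLE=un, KEL=em, RANK=ma:
underlying: laig-b-m-p-e
1. f -> v, s -> z, t -> d / _ Z: no change
2. i, u -> 0 / V _: fires at position(s) 3: lagbmpe
3. p -> b, s -> z, t -> d / _ Z: no change
4. e -> o, i -> u / B C0 _: fires at position(s) 7: lagbmpo
surface: lagbmpo

cell SUR=em, POLE=un, KEL=em, RANK=gu:
underlying: laig-pog-m-p-fk
1. f -> v, s -> z, t -> d / _ Z: no change
2. i, u -> 0 / V _: fires at position(s) 3: lagpogmpfk
3. p -> b, s -> z, t -> d / _ Z: no change
4. e -> o, i -> u / B C0 _: no change
surface: lagpogmpfk

cell SUR=lu, POLE=ri, KEL=em, RANK=ma:
underlying: laig-b-ma-p-e
1. f -> v, s -> z, t -> d / _ Z: no change
2. i, u -> 0 / V _: fires at position(s) 3: lagbmape
3. p -> b, s -> z, t -> d / _ Z: no change
4. e -> o, i -> u / B C0 _: fires at position(s) 8: lagbmapo
surface: lagbmapo

cell SUR=lu, POLE=un, KEL=em, RANK=gu:
underlying: laig-b-m-p-fk
1. f -> v, s -> z, t -> d / _ Z: no change
2. i, u -> 0 / V _: fires at position(s) 3: lagbmpfk
3. p -> b, s -> z, t -> d / _ Z: no change
4. e -> o, i -> u / B C0 _: no change
surface: lagbmpfk


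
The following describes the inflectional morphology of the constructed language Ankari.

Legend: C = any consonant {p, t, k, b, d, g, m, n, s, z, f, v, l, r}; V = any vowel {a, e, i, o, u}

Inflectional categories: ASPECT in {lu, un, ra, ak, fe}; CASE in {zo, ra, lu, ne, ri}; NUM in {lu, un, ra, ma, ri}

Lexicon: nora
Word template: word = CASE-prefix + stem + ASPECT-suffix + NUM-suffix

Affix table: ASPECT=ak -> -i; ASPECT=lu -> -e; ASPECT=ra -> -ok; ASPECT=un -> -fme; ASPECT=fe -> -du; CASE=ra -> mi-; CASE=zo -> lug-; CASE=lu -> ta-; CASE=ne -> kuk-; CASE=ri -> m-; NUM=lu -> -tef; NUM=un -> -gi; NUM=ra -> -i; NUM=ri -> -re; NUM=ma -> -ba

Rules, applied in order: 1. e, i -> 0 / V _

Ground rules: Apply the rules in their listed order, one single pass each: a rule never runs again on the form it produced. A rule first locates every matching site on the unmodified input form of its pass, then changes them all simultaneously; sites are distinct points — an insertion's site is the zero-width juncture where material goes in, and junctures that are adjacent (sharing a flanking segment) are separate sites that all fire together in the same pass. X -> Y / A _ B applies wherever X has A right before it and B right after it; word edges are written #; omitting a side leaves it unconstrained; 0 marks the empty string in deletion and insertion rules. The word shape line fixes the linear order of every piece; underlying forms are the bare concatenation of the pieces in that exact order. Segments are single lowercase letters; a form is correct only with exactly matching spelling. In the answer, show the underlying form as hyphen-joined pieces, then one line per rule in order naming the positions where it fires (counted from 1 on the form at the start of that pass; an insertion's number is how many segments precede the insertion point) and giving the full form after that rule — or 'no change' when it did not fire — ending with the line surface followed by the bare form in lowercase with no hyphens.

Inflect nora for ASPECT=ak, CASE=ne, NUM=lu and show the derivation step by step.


underlying: kuk-nora-i-tef
1. e, i -> 0 / V _: fires at position(s) 8: kuknoratef
surface: kuknoratef


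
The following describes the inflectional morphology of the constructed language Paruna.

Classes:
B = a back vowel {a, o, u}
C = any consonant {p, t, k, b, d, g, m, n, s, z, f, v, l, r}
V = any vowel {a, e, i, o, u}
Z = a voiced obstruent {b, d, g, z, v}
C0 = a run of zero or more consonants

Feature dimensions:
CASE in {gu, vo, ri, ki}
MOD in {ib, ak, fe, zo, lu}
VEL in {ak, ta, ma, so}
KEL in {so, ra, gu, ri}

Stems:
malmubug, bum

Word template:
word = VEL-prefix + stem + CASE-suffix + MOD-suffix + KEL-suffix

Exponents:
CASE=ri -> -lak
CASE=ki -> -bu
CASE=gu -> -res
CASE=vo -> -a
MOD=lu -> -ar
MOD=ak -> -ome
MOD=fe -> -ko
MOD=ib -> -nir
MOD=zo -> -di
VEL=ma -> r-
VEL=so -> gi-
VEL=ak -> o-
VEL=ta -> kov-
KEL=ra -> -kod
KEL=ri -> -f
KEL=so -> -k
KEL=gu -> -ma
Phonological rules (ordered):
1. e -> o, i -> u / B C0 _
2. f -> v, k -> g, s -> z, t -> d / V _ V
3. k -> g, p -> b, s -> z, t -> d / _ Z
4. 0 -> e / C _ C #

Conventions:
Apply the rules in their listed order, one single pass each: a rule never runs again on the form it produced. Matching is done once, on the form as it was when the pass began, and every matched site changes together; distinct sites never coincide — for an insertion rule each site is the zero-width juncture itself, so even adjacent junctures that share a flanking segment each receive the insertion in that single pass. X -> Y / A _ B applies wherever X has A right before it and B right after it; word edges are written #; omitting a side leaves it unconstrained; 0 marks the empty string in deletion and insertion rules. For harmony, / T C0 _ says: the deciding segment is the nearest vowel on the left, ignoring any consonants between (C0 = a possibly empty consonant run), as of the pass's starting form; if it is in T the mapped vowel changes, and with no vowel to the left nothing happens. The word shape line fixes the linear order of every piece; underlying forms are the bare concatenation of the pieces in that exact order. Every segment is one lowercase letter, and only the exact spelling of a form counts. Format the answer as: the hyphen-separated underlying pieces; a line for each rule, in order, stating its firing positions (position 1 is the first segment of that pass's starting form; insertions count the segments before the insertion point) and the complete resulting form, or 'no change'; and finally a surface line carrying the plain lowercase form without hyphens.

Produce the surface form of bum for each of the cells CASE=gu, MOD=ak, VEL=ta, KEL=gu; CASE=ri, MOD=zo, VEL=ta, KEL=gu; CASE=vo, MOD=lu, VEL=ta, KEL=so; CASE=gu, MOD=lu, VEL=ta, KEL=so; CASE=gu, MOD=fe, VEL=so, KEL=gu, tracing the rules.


cell CASE=gu, MOD=ak, VEL=ta, KEL=gu:
underlying: kov-bum-res-ome-ma
1. e -> o, i -> u / B C0 _: fires at position(s) 8, 12: kovbumrosomoma
2. f -> v, k -> g, s -> z, t -> d / V _ V: fires at position(s) 9: kovbumrozomoma
3. k -> g, p -> b, s -> z, t -> d / _ Z: no change
4. 0 -> e / C _ C #: no change
surface: kovbumrozomoma

cell CASE=ri, MOD=zo, VEL=ta, KEL=gu:
underlying: kov-bum-lak-di-ma
1. e -> o, i -> u / B C0 _: fires at position(s) 11: kovbumlakduma
2. f -> v, k -> g, s -> z, t -> d / V _ V: no change
3. k -> g, p -> b, s -> z, t -> d / _ Z: fires at position(s) 9: kovbumlagduma
4. 0 -> e / C _ C #: no change
surface: kovbumlagduma

cell CASE=vo, MOD=lu, VEL=ta, KEL=so:
underlying: kov-bum-a-ar-k
1. e -> o, i -> u / B C0 _: no change
2. f -> v, k -> g, s -> z, t -> d / V _ V: no change
3. k -> g, p -> b, s -> z, t -> d / _ Z: no change
4. 0 -> e / C _ C #: inserts after position(s) 9: kovbumaarek
surface: kovbumaarek

cell CASE=gu, MOD=lu, VEL=ta, KEL=so:
underlying: kov-bum-res-ar-k
1. e -> o, i -> u / B C0 _: fires at position(s) 8: kovbumrosark
2. f -> v, k -> g, s -> z, t -> d / V _ V: fires at position(s) 9: kovbumrozark
3. k -> g, p -> b, s -> z, t -> d / _ Z: no change
4. 0 -> e / C _ C #: inserts after position(s) 11: kovbumrozarek
surface: kovbumrozarek

cell CASE=gu, MOD=fe, VEL=so, KEL=gu:
underlying: gi-bum-res-ko-ma
1. e -> o, i -> u / B C0 _: fires at position(s) 7: gibumroskoma
2. f -> v, k -> g, s -> z, t -> d / V _ V: no change
3. k -> g, p -> b, s -> z, t -> d / _ Z: no change
4. 0 -> e / C _ C #: no change
surface: gibumroskoma


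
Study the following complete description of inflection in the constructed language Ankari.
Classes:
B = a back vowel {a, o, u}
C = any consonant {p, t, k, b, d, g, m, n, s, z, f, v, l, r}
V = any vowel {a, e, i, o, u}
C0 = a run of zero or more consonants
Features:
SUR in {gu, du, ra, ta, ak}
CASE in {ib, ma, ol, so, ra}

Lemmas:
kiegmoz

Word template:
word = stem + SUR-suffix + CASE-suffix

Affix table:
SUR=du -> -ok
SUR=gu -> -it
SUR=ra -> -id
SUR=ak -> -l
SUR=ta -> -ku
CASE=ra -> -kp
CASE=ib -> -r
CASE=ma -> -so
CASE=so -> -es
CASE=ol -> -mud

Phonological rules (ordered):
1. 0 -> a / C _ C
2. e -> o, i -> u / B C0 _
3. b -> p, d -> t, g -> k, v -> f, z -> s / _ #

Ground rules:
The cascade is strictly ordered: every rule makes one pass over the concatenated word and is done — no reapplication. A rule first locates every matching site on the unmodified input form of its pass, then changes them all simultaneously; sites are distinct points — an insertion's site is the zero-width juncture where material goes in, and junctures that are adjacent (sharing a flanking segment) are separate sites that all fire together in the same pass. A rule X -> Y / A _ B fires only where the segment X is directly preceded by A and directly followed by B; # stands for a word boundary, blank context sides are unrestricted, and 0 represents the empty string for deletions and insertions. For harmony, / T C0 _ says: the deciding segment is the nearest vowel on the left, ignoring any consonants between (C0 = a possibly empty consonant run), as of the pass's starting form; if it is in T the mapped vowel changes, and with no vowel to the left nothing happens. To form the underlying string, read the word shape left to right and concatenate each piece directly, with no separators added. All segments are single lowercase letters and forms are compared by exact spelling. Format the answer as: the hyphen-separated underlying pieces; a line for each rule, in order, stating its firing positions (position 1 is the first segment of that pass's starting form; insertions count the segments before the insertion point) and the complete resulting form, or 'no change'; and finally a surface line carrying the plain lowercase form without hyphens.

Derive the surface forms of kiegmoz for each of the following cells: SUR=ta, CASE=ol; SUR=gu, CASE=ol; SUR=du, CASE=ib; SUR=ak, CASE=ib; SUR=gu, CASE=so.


cell SUR=ta, CASE=ol:
underlying: kiegmoz-ku-mud
1. 0 -> a / C _ C: inserts after position(s) 4, 7: kiegamozakumud
2. e -> o, i -> u / B C0 _: no change
3. b -> p, d -> t, g -> k, v -> f, z -> s / _ #: fires at position(s) 14: kiegamozakumut
surface: kiegamozakumut

cell SUR=gu, CASE=ol:
underlying: kiegmoz-it-mud
1. 0 -> a / C _ C: inserts after position(s) 4, 9: kiegamozitamud
2. e -> o, i -> u / B C0 _: fires at position(s) 9: kiegamozutamud
3. b -> p, d -> t, g -> k, v -> f, z -> s / _ #: fires at position(s) 14: kiegamozutamut
surface: kiegamozutamut

cell SUR=du, CASE=ib:
underlying: kiegmoz-ok-r
1. 0 -> a / C _ C: inserts after position(s) 4, 9: kiegamozokar
2. e -> o, i -> u / B C0 _: no change
3. b -> p, d -> t, g -> k, v -> f, z -> s / _ #: no change
surface: kiegamozokar

cell SUR=ak, CASE=ib:
underlying: kiegmoz-l-r
1. 0 -> a / C _ C: inserts after position(s) 4, 7, 8: kiegamozalar
2. e -> o, i -> u / B C0 _: no change
3. b -> p, d -> t, g -> k, v -> f, z -> s / _ #: no change
surface: kiegamozalar

cell SUR=gu, CASE=so:
underlying: kiegmoz-it-es
1. 0 -> a / C _ C: inserts after position(s) 4: kiegamozites
2. e -> o, i -> u / B C0 _: fires at position(s) 9: kiegamozutes
3. b -> p, d -> t, g -> k, v -> f, z -> s / _ #: no change
surface: kiegamozutes


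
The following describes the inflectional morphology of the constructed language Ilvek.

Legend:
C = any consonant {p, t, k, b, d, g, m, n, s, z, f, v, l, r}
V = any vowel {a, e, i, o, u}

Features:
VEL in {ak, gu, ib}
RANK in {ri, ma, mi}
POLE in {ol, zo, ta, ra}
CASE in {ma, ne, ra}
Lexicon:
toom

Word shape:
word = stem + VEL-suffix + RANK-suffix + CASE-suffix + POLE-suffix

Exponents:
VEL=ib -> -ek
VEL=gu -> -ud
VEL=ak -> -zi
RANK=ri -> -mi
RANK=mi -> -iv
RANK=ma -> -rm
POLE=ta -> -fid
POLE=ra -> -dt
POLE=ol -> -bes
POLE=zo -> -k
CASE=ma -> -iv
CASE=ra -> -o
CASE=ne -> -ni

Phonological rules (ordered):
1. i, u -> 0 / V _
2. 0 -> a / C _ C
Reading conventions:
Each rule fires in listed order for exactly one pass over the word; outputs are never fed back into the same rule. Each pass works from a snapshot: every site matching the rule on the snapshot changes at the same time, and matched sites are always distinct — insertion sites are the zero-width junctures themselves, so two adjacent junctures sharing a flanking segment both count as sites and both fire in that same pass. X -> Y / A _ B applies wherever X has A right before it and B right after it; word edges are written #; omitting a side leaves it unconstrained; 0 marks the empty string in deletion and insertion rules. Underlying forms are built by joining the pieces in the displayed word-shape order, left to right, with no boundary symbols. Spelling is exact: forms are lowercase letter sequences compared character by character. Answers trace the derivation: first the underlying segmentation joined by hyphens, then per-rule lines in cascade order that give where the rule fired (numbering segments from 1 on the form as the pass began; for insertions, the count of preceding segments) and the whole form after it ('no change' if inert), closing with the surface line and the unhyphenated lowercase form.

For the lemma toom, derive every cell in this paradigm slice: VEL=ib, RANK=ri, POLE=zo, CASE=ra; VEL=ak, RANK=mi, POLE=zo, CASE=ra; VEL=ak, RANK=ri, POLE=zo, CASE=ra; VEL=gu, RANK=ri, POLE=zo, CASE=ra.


cell VEL=ib, RANK=ri, POLE=zo, CASE=ra:
underlying: toom-ek-mi-o-k
1. i, u -> 0 / V _: no change
2. 0 -> a / C _ C: inserts after position(s) 6: toomekamiok
surface: toomekamiok

cell VEL=ak, RANK=mi, POLE=zo, CASE=ra:
underlying: toom-zi-iv-o-k
1. i, u -> 0 / V _: fires at position(s) 7: toomzivok
2. 0 -> a / C _ C: inserts after position(s) 4: toomazivok
surface: toomazivok

cell VEL=ak, RANK=ri, POLE=zo, CASE=ra:
underlying: toom-zi-mi-o-k
1. i, u -> 0 / V _: no change
2. 0 -> a / C _ C: inserts after position(s) 4: toomazimiok
surface: toomazimiok

cell VEL=gu, RANK=ri, POLE=zo, CASE=ra:
underlying: toom-ud-mi-o-k
1. i, u -> 0 / V _: no change
2. 0 -> a / C _ C: inserts after position(s) 6: toomudamiok
surface: toomudamiok
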